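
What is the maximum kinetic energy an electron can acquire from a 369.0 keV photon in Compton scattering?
218.0322 keV

Maximum energy transfer occurs at θ = 180° (backscattering).

Initial photon: E₀ = 369.0 keV → λ₀ = 3.3600 pm

Maximum Compton shift (at 180°):
Δλ_max = 2λ_C = 2 × 2.4263 = 4.8526 pm

Final wavelength:
λ' = 3.3600 + 4.8526 = 8.2126 pm

Minimum photon energy (maximum energy to electron):
E'_min = hc/λ' = 150.9678 keV

Maximum electron kinetic energy:
K_max = E₀ - E'_min = 369.0000 - 150.9678 = 218.0322 keV

(Intermediate values are shown rounded; full precision is carried through to the final answer.)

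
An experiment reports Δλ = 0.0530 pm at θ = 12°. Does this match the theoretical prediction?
Yes, consistent

Calculate the expected shift for θ = 12°:

Δλ_expected = λ_C(1 - cos(12°))
Δλ_expected = 2.4263 × (1 - cos(12°))
Δλ_expected = 2.4263 × 0.0219
Δλ_expected = 0.0530 pm

Given shift: 0.0530 pm
Expected shift: 0.0530 pm
Difference: 0.0000 pm

The values match. This is consistent with Compton scattering at the stated angle.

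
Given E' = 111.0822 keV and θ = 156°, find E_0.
190.1999 keV

Convert final energy to wavelength (hc ≈ 1239.842 keV·pm):
λ' = hc/E' = 1239.842 / 111.0822 = 11.1615 pm

Calculate the Compton shift:
Δλ = λ_C(1 - cos(156°))
Δλ = 2.4263 × (1 - cos(156°))
Δλ = 4.6429 pm

Initial wavelength:
λ = λ' - Δλ = 11.1615 - 4.6429 = 6.5186 pm

Initial energy:
E = hc/λ = 1239.842 / 6.5186 = 190.1999 keV

(Intermediate values are shown rounded; full precision is carried through to the final answer.)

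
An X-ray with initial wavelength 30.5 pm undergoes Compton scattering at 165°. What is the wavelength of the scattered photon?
35.2699 pm

Using the Compton scattering formula:
λ' = λ + Δλ = λ + λ_C(1 - cos θ)

Given:
- Initial wavelength λ = 30.5 pm
- Scattering angle θ = 165°
- Compton wavelength λ_C ≈ 2.4263 pm

Calculate the shift:
Δλ = 2.4263 × (1 - cos(165°))
Δλ = 2.4263 × 1.9659
Δλ = 4.7699 pm

Final wavelength:
λ' = 30.5 + 4.7699 = 35.2699 pm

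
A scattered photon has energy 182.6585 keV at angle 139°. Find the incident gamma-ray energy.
490.0000 keV

Convert final energy to wavelength (hc ≈ 1239.842 keV·pm):
λ' = hc/E' = 1239.842 / 182.6585 = 6.7878 pm

Calculate the Compton shift:
Δλ = λ_C(1 - cos(139°))
Δλ = 2.4263 × (1 - cos(139°))
Δλ = 4.2575 pm

Initial wavelength:
λ = λ' - Δλ = 6.7878 - 4.2575 = 2.5303 pm

Initial energy:
E = hc/λ = 1239.842 / 2.5303 = 490.0000 keV

(Intermediate values are shown rounded; full precision is carried through to the final answer.)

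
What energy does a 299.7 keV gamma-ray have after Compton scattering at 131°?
152.0335 keV

First convert energy to wavelength:
λ = hc/E, with hc ≈ 1239.842 keV·pm (i.e. 1239.842 eV·nm)

For E = 299.7 keV = 299700 eV:
λ = 1239.842 keV·pm / 299.7 keV
λ = 4.1369 pm

Calculate the Compton shift:
Δλ = λ_C(1 - cos(131°)) = 2.4263 × 1.6561
Δλ = 4.0181 pm

Final wavelength:
λ' = 4.1369 + 4.0181 = 8.1551 pm

Final energy:
E' = hc/λ' = 1239.842 / 8.1551 = 152.0335 keV

(Intermediate values are shown rounded; full precision is carried through to the final answer.)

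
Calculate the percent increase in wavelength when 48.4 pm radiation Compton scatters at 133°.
8.4319%

Calculate the Compton shift:
Δλ = λ_C(1 - cos(133°))
Δλ = 2.4263 × (1 - cos(133°))
Δλ = 2.4263 × 1.6820
Δλ = 4.0810 pm

Percentage change:
(Δλ/λ₀) × 100 = (4.0810/48.4) × 100
= 8.4319%

(Intermediate values are shown rounded; full precision is carried through to the final answer.)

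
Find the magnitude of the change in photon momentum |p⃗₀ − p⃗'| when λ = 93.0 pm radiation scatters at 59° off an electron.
6.9734e-24 kg·m/s

Photon momentum magnitude is p = h/λ.

Initial momentum:
p₀ = h/λ = 6.6261e-34/9.3000e-11 = 7.1248e-24 kg·m/s

After scattering:
λ' = λ + Δλ = 93.0 + 1.1767 = 94.1767 pm
p' = h/λ' = 6.6261e-34/9.4177e-11 = 7.0358e-24 kg·m/s

Momentum is a vector; the scattered photon's direction makes angle θ = 59° with the incident direction. The magnitude of the vector change Δp⃗ = p⃗₀ − p⃗' is found from the law of cosines:
|Δp⃗|² = p₀² + p'² − 2p₀p'cos θ
|Δp⃗|² = (7.1248e-24)² + (7.0358e-24)² − 2·7.1248e-24·7.0358e-24·cos(59°)
|Δp⃗| = 6.9734e-24 kg·m/s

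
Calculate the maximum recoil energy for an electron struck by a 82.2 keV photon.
20.0084 keV

Maximum energy transfer occurs at θ = 180° (backscattering).

Initial photon: E₀ = 82.2 keV → λ₀ = 15.0832 pm

Maximum Compton shift (at 180°):
Δλ_max = 2λ_C = 2 × 2.4263 = 4.8526 pm

Final wavelength:
λ' = 15.0832 + 4.8526 = 19.9359 pm

Minimum photon energy (maximum energy to electron):
E'_min = hc/λ' = 62.1916 keV

Maximum electron kinetic energy:
K_max = E₀ - E'_min = 82.2000 - 62.1916 = 20.0084 keV

(Intermediate values are shown rounded; full precision is carried through to the final answer.)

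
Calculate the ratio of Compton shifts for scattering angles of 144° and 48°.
144° produces the larger shift by a factor of 5.467

Calculate both shifts using Δλ = λ_C(1 - cos θ):

For θ₁ = 48°:
Δλ₁ = 2.4263 × (1 - cos(48°))
Δλ₁ = 2.4263 × 0.3309
Δλ₁ = 0.8028 pm

For θ₂ = 144°:
Δλ₂ = 2.4263 × (1 - cos(144°))
Δλ₂ = 2.4263 × 1.8090
Δλ₂ = 4.3892 pm

The 144° angle produces the larger shift.
Ratio: 4.3892/0.8028 = 5.467

(Intermediate values are shown rounded; full precision is carried through to the final answer.)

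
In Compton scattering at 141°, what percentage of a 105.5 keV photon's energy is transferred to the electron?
0.2684 (or 26.84%)

Calculate initial and final photon energies:

Initial: E₀ = 105.5 keV → λ₀ = 11.7521 pm
Compton shift: Δλ = 4.3119 pm
Final wavelength: λ' = 16.0640 pm
Final energy: E' = 77.1816 keV

Fractional energy loss:
(E₀ - E')/E₀ = (105.5000 - 77.1816)/105.5000
= 28.3184/105.5000
= 0.2684
= 26.84%

(Intermediate values are shown rounded; full precision is carried through to the final answer.)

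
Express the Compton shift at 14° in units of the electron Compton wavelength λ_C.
0.0297 λ_C

The Compton shift formula is:
Δλ = λ_C(1 - cos θ)

Dividing both sides by λ_C:
Δλ/λ_C = 1 - cos θ

For θ = 14°:
Δλ/λ_C = 1 - cos(14°)
Δλ/λ_C = 1 - 0.9703
Δλ/λ_C = 0.0297

This means the shift is 0.0297 × λ_C = 0.0721 pm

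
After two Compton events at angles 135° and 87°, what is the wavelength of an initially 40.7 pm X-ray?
47.1413 pm

Apply Compton shift twice:

First scattering at θ₁ = 135°:
Δλ₁ = λ_C(1 - cos(135°))
Δλ₁ = 2.4263 × 1.7071
Δλ₁ = 4.1420 pm

After first scattering:
λ₁ = 40.7 + 4.1420 = 44.8420 pm

Second scattering at θ₂ = 87°:
Δλ₂ = λ_C(1 - cos(87°))
Δλ₂ = 2.4263 × 0.9477
Δλ₂ = 2.2993 pm

Final wavelength:
λ₂ = 44.8420 + 2.2993 = 47.1413 pm

Total shift: Δλ_total = 4.1420 + 2.2993 = 6.4413 pm

(Intermediate values are shown rounded; full precision is carried through to the final answer.)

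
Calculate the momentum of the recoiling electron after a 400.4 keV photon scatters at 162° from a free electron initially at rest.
2.9562e-22 kg·m/s

The electron is initially at rest, so by conservation of momentum:
p⃗_e = p⃗₀ − p⃗'  (incident photon momentum minus scattered photon momentum)

Photon momentum magnitudes (p = h/λ = E/c):
λ₀ = hc/E₀ = 3.0965 pm → p₀ = h/λ₀ = 2.1399e-22 kg·m/s
Δλ = λ_C(1 − cos 162°) = 4.7339 pm
λ' = 7.8304 pm → p' = h/λ' = 8.4620e-23 kg·m/s

The scattered photon makes angle θ = 162° with the incident direction, so by the law of cosines:
|p⃗_e|² = p₀² + p'² − 2p₀p'cos θ
|p⃗_e|² = (2.1399e-22)² + (8.4620e-23)² − 2·2.1399e-22·8.4620e-23·cos(162°)
|p⃗_e| = 2.9562e-22 kg·m/s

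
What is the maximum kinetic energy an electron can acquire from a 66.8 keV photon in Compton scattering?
13.8450 keV

Maximum energy transfer occurs at θ = 180° (backscattering).

Initial photon: E₀ = 66.8 keV → λ₀ = 18.5605 pm

Maximum Compton shift (at 180°):
Δλ_max = 2λ_C = 2 × 2.4263 = 4.8526 pm

Final wavelength:
λ' = 18.5605 + 4.8526 = 23.4131 pm

Minimum photon energy (maximum energy to electron):
E'_min = hc/λ' = 52.9550 keV

Maximum electron kinetic energy:
K_max = E₀ - E'_min = 66.8000 - 52.9550 = 13.8450 keV

(Intermediate values are shown rounded; full precision is carried through to the final answer.)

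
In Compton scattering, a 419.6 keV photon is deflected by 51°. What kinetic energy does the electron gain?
97.9143 keV

By energy conservation: K_e = E_initial - E_final

First find the scattered photon energy:
Initial wavelength: λ = hc/E = 2.9548 pm
Compton shift: Δλ = λ_C(1 - cos(51°)) = 0.8994 pm
Final wavelength: λ' = 2.9548 + 0.8994 = 3.8542 pm
Final photon energy: E' = hc/λ' = 321.6857 keV

Electron kinetic energy:
K_e = E - E' = 419.6000 - 321.6857 = 97.9143 keV

(Intermediate values are shown rounded; full precision is carried through to the final answer.)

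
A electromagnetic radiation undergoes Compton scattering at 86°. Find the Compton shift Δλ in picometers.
2.2571 pm

Using the Compton scattering formula:
Δλ = λ_C(1 - cos θ)

where λ_C = h/(m_e·c) ≈ 2.4263 pm is the Compton wavelength of an electron.

For θ = 86°:
cos(86°) = 0.0698
1 - cos(86°) = 0.9302

Δλ = 2.4263 × 0.9302
Δλ = 2.2571 pm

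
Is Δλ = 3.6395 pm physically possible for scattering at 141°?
No, inconsistent

Calculate the expected shift for θ = 141°:

Δλ_expected = λ_C(1 - cos(141°))
Δλ_expected = 2.4263 × (1 - cos(141°))
Δλ_expected = 2.4263 × 1.7771
Δλ_expected = 4.3119 pm

Given shift: 3.6395 pm
Expected shift: 4.3119 pm
Difference: 0.6724 pm

The values do not match. The given shift corresponds to θ ≈ 120.0°, not 141°.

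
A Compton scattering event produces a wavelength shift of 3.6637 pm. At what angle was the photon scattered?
120.66°

From the Compton formula Δλ = λ_C(1 - cos θ), we can solve for θ:

cos θ = 1 - Δλ/λ_C

Given:
- Δλ = 3.6637 pm
- λ_C = h/(m_e·c) ≈ 2.42631024 pm

cos θ = 1 - 3.6637/2.42631024
cos θ = 1 - 1.509988
cos θ = -0.509988

θ = arccos(-0.509988)
θ = 120.66°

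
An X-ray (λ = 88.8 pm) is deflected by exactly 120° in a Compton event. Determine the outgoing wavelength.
92.4395 pm

Using the Compton formula: λ' = λ + λ_C(1 − cos θ)

For θ = 120°, cos θ = -1/2 (exact) = -0.5000, so:
1 − cos 120° = 1 − (-1/2) = 1.5000

Δλ = λ_C × 1.5000 = 2.4263 × 1.5000 = 3.6395 pm

λ' = 88.8 + 3.6395 = 92.4395 pm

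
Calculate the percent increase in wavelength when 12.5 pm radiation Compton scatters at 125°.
30.5439%

Calculate the Compton shift:
Δλ = λ_C(1 - cos(125°))
Δλ = 2.4263 × (1 - cos(125°))
Δλ = 2.4263 × 1.5736
Δλ = 3.8180 pm

Percentage change:
(Δλ/λ₀) × 100 = (3.8180/12.5) × 100
= 30.5439%

(Intermediate values are shown rounded; full precision is carried through to the final answer.)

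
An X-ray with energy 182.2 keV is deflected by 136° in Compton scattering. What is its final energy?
112.9543 keV

First convert energy to wavelength:
λ = hc/E, with hc ≈ 1239.842 keV·pm (i.e. 1239.842 eV·nm)

For E = 182.2 keV = 182200 eV:
λ = 1239.842 keV·pm / 182.2 keV
λ = 6.8048 pm

Calculate the Compton shift:
Δλ = λ_C(1 - cos(136°)) = 2.4263 × 1.7193
Δλ = 4.1717 pm

Final wavelength:
λ' = 6.8048 + 4.1717 = 10.9765 pm

Final energy:
E' = hc/λ' = 1239.842 / 10.9765 = 112.9543 keV

(Intermediate values are shown rounded; full precision is carried through to the final answer.)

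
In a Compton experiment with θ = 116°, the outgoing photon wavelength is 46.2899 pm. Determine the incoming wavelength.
42.8000 pm

From λ' = λ + Δλ, we have λ = λ' - Δλ

First calculate the Compton shift:
Δλ = λ_C(1 - cos θ)
Δλ = 2.4263 × (1 - cos(116°))
Δλ = 2.4263 × 1.4384
Δλ = 3.4899 pm

Initial wavelength:
λ = λ' - Δλ
λ = 46.2899 - 3.4899
λ = 42.8000 pm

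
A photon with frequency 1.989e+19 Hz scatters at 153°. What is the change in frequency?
4.642e+18 Hz (decrease)

Convert frequency to wavelength (c = 299792458 m/s):
λ₀ = c/f₀ = 299792458/1.989e+19 = 1.5072522e-11 m = 15.0725 pm

Calculate Compton shift:
Δλ = λ_C(1 - cos(153°)) = 4.5882 pm

Final wavelength:
λ' = λ₀ + Δλ = 15.0725 + 4.5882 = 19.6607 pm

Final frequency:
f' = c/λ' = 299792458/1.9660690e-11 = 1.5248318e+19 Hz

Frequency shift (decrease):
Δf = f₀ - f' = 1.989e+19 - 1.5248318e+19 = 4.642e+18 Hz

(Intermediate values are shown rounded; full precision is carried through to the final answer.)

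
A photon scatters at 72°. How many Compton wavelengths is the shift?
0.6910 λ_C

The Compton shift formula is:
Δλ = λ_C(1 - cos θ)

Dividing both sides by λ_C:
Δλ/λ_C = 1 - cos θ

For θ = 72°:
Δλ/λ_C = 1 - cos(72°)
Δλ/λ_C = 1 - 0.3090
Δλ/λ_C = 0.6910

This means the shift is 0.6910 × λ_C = 1.6765 pm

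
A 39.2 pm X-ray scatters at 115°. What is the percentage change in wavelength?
8.8054%

Calculate the Compton shift:
Δλ = λ_C(1 - cos(115°))
Δλ = 2.4263 × (1 - cos(115°))
Δλ = 2.4263 × 1.4226
Δλ = 3.4517 pm

Percentage change:
(Δλ/λ₀) × 100 = (3.4517/39.2) × 100
= 8.8054%

(Intermediate values are shown rounded; full precision is carried through to the final answer.)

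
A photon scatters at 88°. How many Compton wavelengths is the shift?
0.9651 λ_C

The Compton shift formula is:
Δλ = λ_C(1 - cos θ)

Dividing both sides by λ_C:
Δλ/λ_C = 1 - cos θ

For θ = 88°:
Δλ/λ_C = 1 - cos(88°)
Δλ/λ_C = 1 - 0.0349
Δλ/λ_C = 0.9651

This means the shift is 0.9651 × λ_C = 2.3416 pm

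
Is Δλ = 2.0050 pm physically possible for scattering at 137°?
No, inconsistent

Calculate the expected shift for θ = 137°:

Δλ_expected = λ_C(1 - cos(137°))
Δλ_expected = 2.4263 × (1 - cos(137°))
Δλ_expected = 2.4263 × 1.7314
Δλ_expected = 4.2008 pm

Given shift: 2.0050 pm
Expected shift: 4.2008 pm
Difference: 2.1958 pm

The values do not match. The given shift corresponds to θ ≈ 80.0°, not 137°.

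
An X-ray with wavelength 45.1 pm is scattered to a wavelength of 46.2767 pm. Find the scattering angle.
59.00°

First find the wavelength shift:
Δλ = λ' - λ = 46.2767 - 45.1 = 1.1767 pm

Using Δλ = λ_C(1 - cos θ), with λ_C = h/(m_e·c) ≈ 2.42631024 pm:
cos θ = 1 - Δλ/λ_C
cos θ = 1 - 1.1767/2.42631024
cos θ = 0.515025

θ = arccos(0.515025)
θ = 59.00°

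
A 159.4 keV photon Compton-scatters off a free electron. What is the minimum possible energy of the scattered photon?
98.1602 keV (at θ = 180°)

The scattered photon has minimum energy when its wavelength is maximum, i.e., when the Compton shift Δλ = λ_C(1 − cos θ) is maximum. This occurs at θ = 180° (backscattering), giving Δλ_max = 2λ_C = 4.8526 pm.

Initial wavelength: λ₀ = hc/E₀ = 7.7782 pm
Maximum final wavelength: λ'_max = λ₀ + 2λ_C = 7.7782 + 4.8526 = 12.6308 pm
Minimum final energy: E'_min = hc/λ'_max = 98.1602 keV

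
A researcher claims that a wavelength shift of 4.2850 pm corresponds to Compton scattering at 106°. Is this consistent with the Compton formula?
No, inconsistent

Calculate the expected shift for θ = 106°:

Δλ_expected = λ_C(1 - cos(106°))
Δλ_expected = 2.4263 × (1 - cos(106°))
Δλ_expected = 2.4263 × 1.2756
Δλ_expected = 3.0951 pm

Given shift: 4.2850 pm
Expected shift: 3.0951 pm
Difference: 1.1899 pm

The values do not match. The given shift corresponds to θ ≈ 140.0°, not 106°.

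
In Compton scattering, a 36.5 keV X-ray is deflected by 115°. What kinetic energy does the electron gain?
3.3669 keV

By energy conservation: K_e = E_initial - E_final

First find the scattered photon energy:
Initial wavelength: λ = hc/E = 33.9683 pm
Compton shift: Δλ = λ_C(1 - cos(115°)) = 3.4517 pm
Final wavelength: λ' = 33.9683 + 3.4517 = 37.4200 pm
Final photon energy: E' = hc/λ' = 33.1331 keV

Electron kinetic energy:
K_e = E - E' = 36.5000 - 33.1331 = 3.3669 keV

(Intermediate values are shown rounded; full precision is carried through to the final answer.)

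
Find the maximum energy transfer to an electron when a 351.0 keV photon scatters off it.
203.1346 keV

Maximum energy transfer occurs at θ = 180° (backscattering).

Initial photon: E₀ = 351.0 keV → λ₀ = 3.5323 pm

Maximum Compton shift (at 180°):
Δλ_max = 2λ_C = 2 × 2.4263 = 4.8526 pm

Final wavelength:
λ' = 3.5323 + 4.8526 = 8.3849 pm

Minimum photon energy (maximum energy to electron):
E'_min = hc/λ' = 147.8654 keV

Maximum electron kinetic energy:
K_max = E₀ - E'_min = 351.0000 - 147.8654 = 203.1346 keV

(Intermediate values are shown rounded; full precision is carried through to the final answer.)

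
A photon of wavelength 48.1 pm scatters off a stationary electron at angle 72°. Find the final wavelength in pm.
49.7765 pm

Using the Compton scattering formula:
λ' = λ + Δλ = λ + λ_C(1 - cos θ)

Given:
- Initial wavelength λ = 48.1 pm
- Scattering angle θ = 72°
- Compton wavelength λ_C ≈ 2.4263 pm

Calculate the shift:
Δλ = 2.4263 × (1 - cos(72°))
Δλ = 2.4263 × 0.6910
Δλ = 1.6765 pm

Final wavelength:
λ' = 48.1 + 1.6765 = 49.7765 pm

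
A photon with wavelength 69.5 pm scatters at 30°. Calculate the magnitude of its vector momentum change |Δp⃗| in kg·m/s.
4.9238e-24 kg·m/s

Photon momentum magnitude is p = h/λ.

Initial momentum:
p₀ = h/λ = 6.6261e-34/6.9500e-11 = 9.5339e-24 kg·m/s

After scattering:
λ' = λ + Δλ = 69.5 + 0.3251 = 69.8251 pm
p' = h/λ' = 6.6261e-34/6.9825e-11 = 9.4895e-24 kg·m/s

Momentum is a vector; the scattered photon's direction makes angle θ = 30° with the incident direction. The magnitude of the vector change Δp⃗ = p⃗₀ − p⃗' is found from the law of cosines:
|Δp⃗|² = p₀² + p'² − 2p₀p'cos θ
|Δp⃗|² = (9.5339e-24)² + (9.4895e-24)² − 2·9.5339e-24·9.4895e-24·cos(30°)
|Δp⃗| = 4.9238e-24 kg·m/s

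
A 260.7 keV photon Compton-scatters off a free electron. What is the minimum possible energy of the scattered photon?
129.0368 keV (at θ = 180°)

The scattered photon has minimum energy when its wavelength is maximum, i.e., when the Compton shift Δλ = λ_C(1 − cos θ) is maximum. This occurs at θ = 180° (backscattering), giving Δλ_max = 2λ_C = 4.8526 pm.

Initial wavelength: λ₀ = hc/E₀ = 4.7558 pm
Maximum final wavelength: λ'_max = λ₀ + 2λ_C = 4.7558 + 4.8526 = 9.6084 pm
Minimum final energy: E'_min = hc/λ'_max = 129.0368 keV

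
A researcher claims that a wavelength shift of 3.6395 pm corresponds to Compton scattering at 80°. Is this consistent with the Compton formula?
No, inconsistent

Calculate the expected shift for θ = 80°:

Δλ_expected = λ_C(1 - cos(80°))
Δλ_expected = 2.4263 × (1 - cos(80°))
Δλ_expected = 2.4263 × 0.8264
Δλ_expected = 2.0050 pm

Given shift: 3.6395 pm
Expected shift: 2.0050 pm
Difference: 1.6345 pm

The values do not match. The given shift corresponds to θ ≈ 120.0°, not 80°.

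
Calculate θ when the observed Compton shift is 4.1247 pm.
134.43°

From the Compton formula Δλ = λ_C(1 - cos θ), we can solve for θ:

cos θ = 1 - Δλ/λ_C

Given:
- Δλ = 4.1247 pm
- λ_C = h/(m_e·c) ≈ 2.42631024 pm

cos θ = 1 - 4.1247/2.42631024
cos θ = 1 - 1.699989
cos θ = -0.699989

θ = arccos(-0.699989)
θ = 134.43°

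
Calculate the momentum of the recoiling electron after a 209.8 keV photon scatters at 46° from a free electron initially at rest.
8.3535e-23 kg·m/s

The electron is initially at rest, so by conservation of momentum:
p⃗_e = p⃗₀ − p⃗'  (incident photon momentum minus scattered photon momentum)

Photon momentum magnitudes (p = h/λ = E/c):
λ₀ = hc/E₀ = 5.9096 pm → p₀ = h/λ₀ = 1.1212e-22 kg·m/s
Δλ = λ_C(1 − cos 46°) = 0.7409 pm
λ' = 6.6505 pm → p' = h/λ' = 9.9633e-23 kg·m/s

The scattered photon makes angle θ = 46° with the incident direction, so by the law of cosines:
|p⃗_e|² = p₀² + p'² − 2p₀p'cos θ
|p⃗_e|² = (1.1212e-22)² + (9.9633e-23)² − 2·1.1212e-22·9.9633e-23·cos(46°)
|p⃗_e| = 8.3535e-23 kg·m/s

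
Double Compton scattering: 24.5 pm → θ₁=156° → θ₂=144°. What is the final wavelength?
33.5321 pm

Apply Compton shift twice:

First scattering at θ₁ = 156°:
Δλ₁ = λ_C(1 - cos(156°))
Δλ₁ = 2.4263 × 1.9135
Δλ₁ = 4.6429 pm

After first scattering:
λ₁ = 24.5 + 4.6429 = 29.1429 pm

Second scattering at θ₂ = 144°:
Δλ₂ = λ_C(1 - cos(144°))
Δλ₂ = 2.4263 × 1.8090
Δλ₂ = 4.3892 pm

Final wavelength:
λ₂ = 29.1429 + 4.3892 = 33.5321 pm

Total shift: Δλ_total = 4.6429 + 4.3892 = 9.0321 pm

(Intermediate values are shown rounded; full precision is carried through to the final answer.)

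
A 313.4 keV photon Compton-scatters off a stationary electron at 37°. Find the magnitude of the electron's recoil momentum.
1.0195e-22 kg·m/s

The electron is initially at rest, so by conservation of momentum:
p⃗_e = p⃗₀ − p⃗'  (incident photon momentum minus scattered photon momentum)

Photon momentum magnitudes (p = h/λ = E/c):
λ₀ = hc/E₀ = 3.9561 pm → p₀ = h/λ₀ = 1.6749e-22 kg·m/s
Δλ = λ_C(1 − cos 37°) = 0.4886 pm
λ' = 4.4447 pm → p' = h/λ' = 1.4908e-22 kg·m/s

The scattered photon makes angle θ = 37° with the incident direction, so by the law of cosines:
|p⃗_e|² = p₀² + p'² − 2p₀p'cos θ
|p⃗_e|² = (1.6749e-22)² + (1.4908e-22)² − 2·1.6749e-22·1.4908e-22·cos(37°)
|p⃗_e| = 1.0195e-22 kg·m/s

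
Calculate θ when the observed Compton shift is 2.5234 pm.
92.29°

From the Compton formula Δλ = λ_C(1 - cos θ), we can solve for θ:

cos θ = 1 - Δλ/λ_C

Given:
- Δλ = 2.5234 pm
- λ_C = h/(m_e·c) ≈ 2.42631024 pm

cos θ = 1 - 2.5234/2.42631024
cos θ = 1 - 1.040015
cos θ = -0.040015

θ = arccos(-0.040015)
θ = 92.29°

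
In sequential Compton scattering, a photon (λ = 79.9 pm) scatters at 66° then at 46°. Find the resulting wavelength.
82.0803 pm

Apply Compton shift twice:

First scattering at θ₁ = 66°:
Δλ₁ = λ_C(1 - cos(66°))
Δλ₁ = 2.4263 × 0.5933
Δλ₁ = 1.4394 pm

After first scattering:
λ₁ = 79.9 + 1.4394 = 81.3394 pm

Second scattering at θ₂ = 46°:
Δλ₂ = λ_C(1 - cos(46°))
Δλ₂ = 2.4263 × 0.3053
Δλ₂ = 0.7409 pm

Final wavelength:
λ₂ = 81.3394 + 0.7409 = 82.0803 pm

Total shift: Δλ_total = 1.4394 + 0.7409 = 2.1803 pm

(Intermediate values are shown rounded; full precision is carried through to the final answer.)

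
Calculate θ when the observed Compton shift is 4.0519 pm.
132.07°

From the Compton formula Δλ = λ_C(1 - cos θ), we can solve for θ:

cos θ = 1 - Δλ/λ_C

Given:
- Δλ = 4.0519 pm
- λ_C = h/(m_e·c) ≈ 2.42631024 pm

cos θ = 1 - 4.0519/2.42631024
cos θ = 1 - 1.669984
cos θ = -0.669984

θ = arccos(-0.669984)
θ = 132.07°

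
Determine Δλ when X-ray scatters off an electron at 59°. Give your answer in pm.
1.1767 pm

Using the Compton scattering formula:
Δλ = λ_C(1 - cos θ)

where λ_C = h/(m_e·c) ≈ 2.4263 pm is the Compton wavelength of an electron.

For θ = 59°:
cos(59°) = 0.5150
1 - cos(59°) = 0.4850

Δλ = 2.4263 × 0.4850
Δλ = 1.1767 pm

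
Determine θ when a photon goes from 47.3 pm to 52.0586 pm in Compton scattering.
164.00°

First find the wavelength shift:
Δλ = λ' - λ = 52.0586 - 47.3 = 4.7586 pm

Using Δλ = λ_C(1 - cos θ), with λ_C = h/(m_e·c) ≈ 2.42631024 pm:
cos θ = 1 - Δλ/λ_C
cos θ = 1 - 4.7586/2.42631024
cos θ = -0.961250

θ = arccos(-0.961250)
θ = 164.00°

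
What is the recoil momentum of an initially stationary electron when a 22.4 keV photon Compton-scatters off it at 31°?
6.3788e-24 kg·m/s

The electron is initially at rest, so by conservation of momentum:
p⃗_e = p⃗₀ − p⃗'  (incident photon momentum minus scattered photon momentum)

Photon momentum magnitudes (p = h/λ = E/c):
λ₀ = hc/E₀ = 55.3501 pm → p₀ = h/λ₀ = 1.1971e-23 kg·m/s
Δλ = λ_C(1 − cos 31°) = 0.3466 pm
λ' = 55.6966 pm → p' = h/λ' = 1.1897e-23 kg·m/s

The scattered photon makes angle θ = 31° with the incident direction, so by the law of cosines:
|p⃗_e|² = p₀² + p'² − 2p₀p'cos θ
|p⃗_e|² = (1.1971e-23)² + (1.1897e-23)² − 2·1.1971e-23·1.1897e-23·cos(31°)
|p⃗_e| = 6.3788e-24 kg·m/s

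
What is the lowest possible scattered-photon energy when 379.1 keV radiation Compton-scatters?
152.6315 keV (at θ = 180°)

The scattered photon has minimum energy when its wavelength is maximum, i.e., when the Compton shift Δλ = λ_C(1 − cos θ) is maximum. This occurs at θ = 180° (backscattering), giving Δλ_max = 2λ_C = 4.8526 pm.

Initial wavelength: λ₀ = hc/E₀ = 3.2705 pm
Maximum final wavelength: λ'_max = λ₀ + 2λ_C = 3.2705 + 4.8526 = 8.1231 pm
Minimum final energy: E'_min = hc/λ'_max = 152.6315 keV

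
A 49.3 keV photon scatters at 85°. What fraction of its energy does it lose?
0.0809 (or 8.09%)

Calculate initial and final photon energies:

Initial: E₀ = 49.3 keV → λ₀ = 25.1489 pm
Compton shift: Δλ = 2.2148 pm
Final wavelength: λ' = 27.3638 pm
Final energy: E' = 45.3096 keV

Fractional energy loss:
(E₀ - E')/E₀ = (49.3000 - 45.3096)/49.3000
= 3.9904/49.3000
= 0.0809
= 8.09%

(Intermediate values are shown rounded; full precision is carried through to the final answer.)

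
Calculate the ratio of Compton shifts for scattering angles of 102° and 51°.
102° produces the larger shift by a factor of 3.259

Calculate both shifts using Δλ = λ_C(1 - cos θ):

For θ₁ = 51°:
Δλ₁ = 2.4263 × (1 - cos(51°))
Δλ₁ = 2.4263 × 0.3707
Δλ₁ = 0.8994 pm

For θ₂ = 102°:
Δλ₂ = 2.4263 × (1 - cos(102°))
Δλ₂ = 2.4263 × 1.2079
Δλ₂ = 2.9308 pm

The 102° angle produces the larger shift.
Ratio: 2.9308/0.8994 = 3.259

(Intermediate values are shown rounded; full precision is carried through to the final answer.)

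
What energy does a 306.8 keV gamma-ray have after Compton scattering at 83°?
200.8875 keV

First convert energy to wavelength:
λ = hc/E, with hc ≈ 1239.842 keV·pm (i.e. 1239.842 eV·nm)

For E = 306.8 keV = 306800 eV:
λ = 1239.842 keV·pm / 306.8 keV
λ = 4.0412 pm

Calculate the Compton shift:
Δλ = λ_C(1 - cos(83°)) = 2.4263 × 0.8781
Δλ = 2.1306 pm

Final wavelength:
λ' = 4.0412 + 2.1306 = 6.1718 pm

Final energy:
E' = hc/λ' = 1239.842 / 6.1718 = 200.8875 keV

(Intermediate values are shown rounded; full precision is carried through to the final answer.)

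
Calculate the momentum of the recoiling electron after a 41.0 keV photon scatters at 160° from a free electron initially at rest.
4.0255e-23 kg·m/s

The electron is initially at rest, so by conservation of momentum:
p⃗_e = p⃗₀ − p⃗'  (incident photon momentum minus scattered photon momentum)

Photon momentum magnitudes (p = h/λ = E/c):
λ₀ = hc/E₀ = 30.2400 pm → p₀ = h/λ₀ = 2.1912e-23 kg·m/s
Δλ = λ_C(1 − cos 160°) = 4.7063 pm
λ' = 34.9463 pm → p' = h/λ' = 1.8961e-23 kg·m/s

The scattered photon makes angle θ = 160° with the incident direction, so by the law of cosines:
|p⃗_e|² = p₀² + p'² − 2p₀p'cos θ
|p⃗_e|² = (2.1912e-23)² + (1.8961e-23)² − 2·2.1912e-23·1.8961e-23·cos(160°)
|p⃗_e| = 4.0255e-23 kg·m/s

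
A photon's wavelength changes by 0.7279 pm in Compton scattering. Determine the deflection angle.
45.57°

From the Compton formula Δλ = λ_C(1 - cos θ), we can solve for θ:

cos θ = 1 - Δλ/λ_C

Given:
- Δλ = 0.7279 pm
- λ_C = h/(m_e·c) ≈ 2.42631024 pm

cos θ = 1 - 0.7279/2.42631024
cos θ = 1 - 0.300003
cos θ = 0.699997

θ = arccos(0.699997)
θ = 45.57°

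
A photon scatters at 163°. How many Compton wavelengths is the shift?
1.9563 λ_C

The Compton shift formula is:
Δλ = λ_C(1 - cos θ)

Dividing both sides by λ_C:
Δλ/λ_C = 1 - cos θ

For θ = 163°:
Δλ/λ_C = 1 - cos(163°)
Δλ/λ_C = 1 - -0.9563
Δλ/λ_C = 1.9563

This means the shift is 1.9563 × λ_C = 4.7466 pm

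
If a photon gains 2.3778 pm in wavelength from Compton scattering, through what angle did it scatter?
88.85°

From the Compton formula Δλ = λ_C(1 - cos θ), we can solve for θ:

cos θ = 1 - Δλ/λ_C

Given:
- Δλ = 2.3778 pm
- λ_C = h/(m_e·c) ≈ 2.42631024 pm

cos θ = 1 - 2.3778/2.42631024
cos θ = 1 - 0.980007
cos θ = 0.019993

θ = arccos(0.019993)
θ = 88.85°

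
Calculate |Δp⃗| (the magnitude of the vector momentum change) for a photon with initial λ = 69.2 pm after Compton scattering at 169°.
1.8443e-23 kg·m/s

Photon momentum magnitude is p = h/λ.

Initial momentum:
p₀ = h/λ = 6.6261e-34/6.9200e-11 = 9.5752e-24 kg·m/s

After scattering:
λ' = λ + Δλ = 69.2 + 4.8080 = 74.0080 pm
p' = h/λ' = 6.6261e-34/7.4008e-11 = 8.9532e-24 kg·m/s

Momentum is a vector; the scattered photon's direction makes angle θ = 169° with the incident direction. The magnitude of the vector change Δp⃗ = p⃗₀ − p⃗' is found from the law of cosines:
|Δp⃗|² = p₀² + p'² − 2p₀p'cos θ
|Δp⃗|² = (9.5752e-24)² + (8.9532e-24)² − 2·9.5752e-24·8.9532e-24·cos(169°)
|Δp⃗| = 1.8443e-23 kg·m/s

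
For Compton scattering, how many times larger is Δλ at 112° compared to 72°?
112° produces the larger shift by a factor of 1.989

Calculate both shifts using Δλ = λ_C(1 - cos θ):

For θ₁ = 72°:
Δλ₁ = 2.4263 × (1 - cos(72°))
Δλ₁ = 2.4263 × 0.6910
Δλ₁ = 1.6765 pm

For θ₂ = 112°:
Δλ₂ = 2.4263 × (1 - cos(112°))
Δλ₂ = 2.4263 × 1.3746
Δλ₂ = 3.3352 pm

The 112° angle produces the larger shift.
Ratio: 3.3352/1.6765 = 1.989

(Intermediate values are shown rounded; full precision is carried through to the final answer.)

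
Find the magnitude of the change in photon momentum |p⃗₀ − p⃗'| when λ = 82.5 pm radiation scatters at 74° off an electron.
9.5672e-24 kg·m/s

Photon momentum magnitude is p = h/λ.

Initial momentum:
p₀ = h/λ = 6.6261e-34/8.2500e-11 = 8.0316e-24 kg·m/s

After scattering:
λ' = λ + Δλ = 82.5 + 1.7575 = 84.2575 pm
p' = h/λ' = 6.6261e-34/8.4258e-11 = 7.8641e-24 kg·m/s

Momentum is a vector; the scattered photon's direction makes angle θ = 74° with the incident direction. The magnitude of the vector change Δp⃗ = p⃗₀ − p⃗' is found from the law of cosines:
|Δp⃗|² = p₀² + p'² − 2p₀p'cos θ
|Δp⃗|² = (8.0316e-24)² + (7.8641e-24)² − 2·8.0316e-24·7.8641e-24·cos(74°)
|Δp⃗| = 9.5672e-24 kg·m/s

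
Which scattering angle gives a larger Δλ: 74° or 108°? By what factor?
108° produces the larger shift by a factor of 1.807

Calculate both shifts using Δλ = λ_C(1 - cos θ):

For θ₁ = 74°:
Δλ₁ = 2.4263 × (1 - cos(74°))
Δλ₁ = 2.4263 × 0.7244
Δλ₁ = 1.7575 pm

For θ₂ = 108°:
Δλ₂ = 2.4263 × (1 - cos(108°))
Δλ₂ = 2.4263 × 1.3090
Δλ₂ = 3.1761 pm

The 108° angle produces the larger shift.
Ratio: 3.1761/1.7575 = 1.807

(Intermediate values are shown rounded; full precision is carried through to the final answer.)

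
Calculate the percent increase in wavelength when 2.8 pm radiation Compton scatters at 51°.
32.1208%

Calculate the Compton shift:
Δλ = λ_C(1 - cos(51°))
Δλ = 2.4263 × (1 - cos(51°))
Δλ = 2.4263 × 0.3707
Δλ = 0.8994 pm

Percentage change:
(Δλ/λ₀) × 100 = (0.8994/2.8) × 100
= 32.1208%

(Intermediate values are shown rounded; full precision is carried through to the final answer.)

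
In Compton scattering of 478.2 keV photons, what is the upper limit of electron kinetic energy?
311.6743 keV

Maximum energy transfer occurs at θ = 180° (backscattering).

Initial photon: E₀ = 478.2 keV → λ₀ = 2.5927 pm

Maximum Compton shift (at 180°):
Δλ_max = 2λ_C = 2 × 2.4263 = 4.8526 pm

Final wavelength:
λ' = 2.5927 + 4.8526 = 7.4453 pm

Minimum photon energy (maximum energy to electron):
E'_min = hc/λ' = 166.5257 keV

Maximum electron kinetic energy:
K_max = E₀ - E'_min = 478.2000 - 166.5257 = 311.6743 keV

(Intermediate values are shown rounded; full precision is carried through to the final answer.)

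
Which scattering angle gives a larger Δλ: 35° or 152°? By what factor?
152° produces the larger shift by a factor of 10.412

Calculate both shifts using Δλ = λ_C(1 - cos θ):

For θ₁ = 35°:
Δλ₁ = 2.4263 × (1 - cos(35°))
Δλ₁ = 2.4263 × 0.1808
Δλ₁ = 0.4388 pm

For θ₂ = 152°:
Δλ₂ = 2.4263 × (1 - cos(152°))
Δλ₂ = 2.4263 × 1.8829
Δλ₂ = 4.5686 pm

The 152° angle produces the larger shift.
Ratio: 4.5686/0.4388 = 10.412

(Intermediate values are shown rounded; full precision is carried through to the final answer.)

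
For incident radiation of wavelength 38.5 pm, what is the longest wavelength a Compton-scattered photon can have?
43.3526 pm (at θ = 180°)

The Compton shift is Δλ = λ_C(1 − cos θ).

Since cos θ ranges from −1 to 1, the factor (1 − cos θ) ranges from 0 to 2; the maximum shift occurs at θ = 180° (backscattering):
Δλ_max = 2λ_C = 2 × 2.4263 pm = 4.8526 pm

Maximum scattered wavelength:
λ'_max = λ₀ + Δλ_max = 38.5 + 4.8526 = 43.3526 pm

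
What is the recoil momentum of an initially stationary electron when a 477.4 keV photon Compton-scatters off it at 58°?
2.2042e-22 kg·m/s

The electron is initially at rest, so by conservation of momentum:
p⃗_e = p⃗₀ − p⃗'  (incident photon momentum minus scattered photon momentum)

Photon momentum magnitudes (p = h/λ = E/c):
λ₀ = hc/E₀ = 2.5971 pm → p₀ = h/λ₀ = 2.5514e-22 kg·m/s
Δλ = λ_C(1 − cos 58°) = 1.1406 pm
λ' = 3.7376 pm → p' = h/λ' = 1.7728e-22 kg·m/s

The scattered photon makes angle θ = 58° with the incident direction, so by the law of cosines:
|p⃗_e|² = p₀² + p'² − 2p₀p'cos θ
|p⃗_e|² = (2.5514e-22)² + (1.7728e-22)² − 2·2.5514e-22·1.7728e-22·cos(58°)
|p⃗_e| = 2.2042e-22 kg·m/s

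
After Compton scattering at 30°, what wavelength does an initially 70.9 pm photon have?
71.2251 pm

Using the Compton formula: λ' = λ + λ_C(1 − cos θ)

For θ = 30°, cos θ = √3/2 (exact) ≈ 0.8660, so:
1 − cos 30° = 1 − (√3/2) ≈ 0.1340

Δλ = λ_C × 0.1340 = 2.4263 × 0.1340 = 0.3251 pm

λ' = 70.9 + 0.3251 = 71.2251 pm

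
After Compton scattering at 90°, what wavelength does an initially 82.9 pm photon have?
85.3263 pm

Using the Compton formula: λ' = λ + λ_C(1 − cos θ)

For θ = 90°, cos θ = 0 (exact) = 0.0000, so:
1 − cos 90° = 1 − (0) = 1.0000

Δλ = λ_C × 1.0000 = 2.4263 × 1.0000 = 2.4263 pm

λ' = 82.9 + 2.4263 = 85.3263 pm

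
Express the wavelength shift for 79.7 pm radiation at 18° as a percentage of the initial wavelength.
0.1490%

Calculate the Compton shift:
Δλ = λ_C(1 - cos(18°))
Δλ = 2.4263 × (1 - cos(18°))
Δλ = 2.4263 × 0.0489
Δλ = 0.1188 pm

Percentage change:
(Δλ/λ₀) × 100 = (0.1188/79.7) × 100
= 0.1490%

(Intermediate values are shown rounded; full precision is carried through to the final answer.)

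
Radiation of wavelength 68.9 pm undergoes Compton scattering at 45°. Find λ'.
69.6106 pm

Using the Compton formula: λ' = λ + λ_C(1 − cos θ)

For θ = 45°, cos θ = √2/2 (exact) ≈ 0.7071, so:
1 − cos 45° = 1 − (√2/2) ≈ 0.2929

Δλ = λ_C × 0.2929 = 2.4263 × 0.2929 = 0.7106 pm

λ' = 68.9 + 0.7106 = 69.6106 pm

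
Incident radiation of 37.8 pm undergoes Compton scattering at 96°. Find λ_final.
40.4799 pm

Using the Compton scattering formula:
λ' = λ + Δλ = λ + λ_C(1 - cos θ)

Given:
- Initial wavelength λ = 37.8 pm
- Scattering angle θ = 96°
- Compton wavelength λ_C ≈ 2.4263 pm

Calculate the shift:
Δλ = 2.4263 × (1 - cos(96°))
Δλ = 2.4263 × 1.1045
Δλ = 2.6799 pm

Final wavelength:
λ' = 37.8 + 2.6799 = 40.4799 pm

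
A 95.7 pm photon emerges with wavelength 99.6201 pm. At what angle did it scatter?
128.00°

First find the wavelength shift:
Δλ = λ' - λ = 99.6201 - 95.7 = 3.9201 pm

Using Δλ = λ_C(1 - cos θ), with λ_C = h/(m_e·c) ≈ 2.42631024 pm:
cos θ = 1 - Δλ/λ_C
cos θ = 1 - 3.9201/2.42631024
cos θ = -0.615663

θ = arccos(-0.615663)
θ = 128.00°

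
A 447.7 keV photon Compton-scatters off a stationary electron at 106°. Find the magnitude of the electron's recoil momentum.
2.9140e-22 kg·m/s

The electron is initially at rest, so by conservation of momentum:
p⃗_e = p⃗₀ − p⃗'  (incident photon momentum minus scattered photon momentum)

Photon momentum magnitudes (p = h/λ = E/c):
λ₀ = hc/E₀ = 2.7694 pm → p₀ = h/λ₀ = 2.3926e-22 kg·m/s
Δλ = λ_C(1 − cos 106°) = 3.0951 pm
λ' = 5.8645 pm → p' = h/λ' = 1.1299e-22 kg·m/s

The scattered photon makes angle θ = 106° with the incident direction, so by the law of cosines:
|p⃗_e|² = p₀² + p'² − 2p₀p'cos θ
|p⃗_e|² = (2.3926e-22)² + (1.1299e-22)² − 2·2.3926e-22·1.1299e-22·cos(106°)
|p⃗_e| = 2.9140e-22 kg·m/s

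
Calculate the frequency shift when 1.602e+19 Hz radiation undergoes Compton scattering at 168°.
3.270e+18 Hz (decrease)

Convert frequency to wavelength (c = 299792458 m/s):
λ₀ = c/f₀ = 299792458/1.602e+19 = 1.8713637e-11 m = 18.7136 pm

Calculate Compton shift:
Δλ = λ_C(1 - cos(168°)) = 4.7996 pm

Final wavelength:
λ' = λ₀ + Δλ = 18.7136 + 4.7996 = 23.5132 pm

Final frequency:
f' = c/λ' = 299792458/2.3513236e-11 = 1.2749944e+19 Hz

Frequency shift (decrease):
Δf = f₀ - f' = 1.602e+19 - 1.2749944e+19 = 3.270e+18 Hz

(Intermediate values are shown rounded; full precision is carried through to the final answer.)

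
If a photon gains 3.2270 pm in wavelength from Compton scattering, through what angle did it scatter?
109.27°

From the Compton formula Δλ = λ_C(1 - cos θ), we can solve for θ:

cos θ = 1 - Δλ/λ_C

Given:
- Δλ = 3.2270 pm
- λ_C = h/(m_e·c) ≈ 2.42631024 pm

cos θ = 1 - 3.2270/2.42631024
cos θ = 1 - 1.330003
cos θ = -0.330003

θ = arccos(-0.330003)
θ = 109.27°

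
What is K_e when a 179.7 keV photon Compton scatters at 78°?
39.1501 keV

By energy conservation: K_e = E_initial - E_final

First find the scattered photon energy:
Initial wavelength: λ = hc/E = 6.8995 pm
Compton shift: Δλ = λ_C(1 - cos(78°)) = 1.9219 pm
Final wavelength: λ' = 6.8995 + 1.9219 = 8.8214 pm
Final photon energy: E' = hc/λ' = 140.5499 keV

Electron kinetic energy:
K_e = E - E' = 179.7000 - 140.5499 = 39.1501 keV

(Intermediate values are shown rounded; full precision is carried through to the final answer.)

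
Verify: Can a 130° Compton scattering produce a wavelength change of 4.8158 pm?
No, inconsistent

Calculate the expected shift for θ = 130°:

Δλ_expected = λ_C(1 - cos(130°))
Δλ_expected = 2.4263 × (1 - cos(130°))
Δλ_expected = 2.4263 × 1.6428
Δλ_expected = 3.9859 pm

Given shift: 4.8158 pm
Expected shift: 3.9859 pm
Difference: 0.8298 pm

The values do not match. The given shift corresponds to θ ≈ 170.0°, not 130°.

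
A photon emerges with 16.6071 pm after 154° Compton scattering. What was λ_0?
12.0000 pm

From λ' = λ + Δλ, we have λ = λ' - Δλ

First calculate the Compton shift:
Δλ = λ_C(1 - cos θ)
Δλ = 2.4263 × (1 - cos(154°))
Δλ = 2.4263 × 1.8988
Δλ = 4.6071 pm

Initial wavelength:
λ = λ' - Δλ
λ = 16.6071 - 4.6071
λ = 12.0000 pm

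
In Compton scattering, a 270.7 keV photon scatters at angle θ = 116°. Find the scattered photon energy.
153.6346 keV

First convert energy to wavelength:
λ = hc/E, with hc ≈ 1239.842 keV·pm (i.e. 1239.842 eV·nm)

For E = 270.7 keV = 270700 eV:
λ = 1239.842 keV·pm / 270.7 keV
λ = 4.5801 pm

Calculate the Compton shift:
Δλ = λ_C(1 - cos(116°)) = 2.4263 × 1.4384
Δλ = 3.4899 pm

Final wavelength:
λ' = 4.5801 + 3.4899 = 8.0701 pm

Final energy:
E' = hc/λ' = 1239.842 / 8.0701 = 153.6346 keV

(Intermediate values are shown rounded; full precision is carried through to the final answer.)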